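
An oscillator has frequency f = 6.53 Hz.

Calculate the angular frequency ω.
ω = 2πf = 2π×6.53 = 41.03 rad/s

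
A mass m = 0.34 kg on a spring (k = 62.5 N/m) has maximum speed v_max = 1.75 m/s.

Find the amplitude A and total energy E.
½mv²_max = ½kA² → A = v_max√(m/k) = 1.75×√(0.34/62.5) = 0.1291 m = 12.91 cm
E = ½mv²_max = ½×0.34×1.75² = 0.5206 J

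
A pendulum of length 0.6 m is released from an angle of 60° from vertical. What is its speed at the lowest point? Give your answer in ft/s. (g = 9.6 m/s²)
h = L(1 − cosθ) = 0.6×(1 − cos60°) = 0.3 m
v = √(2gh) = √(2×9.6×0.3) = 2.4 m/s = 7.874 ft/s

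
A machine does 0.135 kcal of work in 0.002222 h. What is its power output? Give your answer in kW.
P = W/t = 564.8 J / 7.999 s = 70.61 W = 0.07061 kW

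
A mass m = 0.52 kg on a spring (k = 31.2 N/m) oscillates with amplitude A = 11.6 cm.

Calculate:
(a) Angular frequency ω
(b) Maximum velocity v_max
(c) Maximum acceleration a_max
ω = √(k/m) = √(31.2/0.52) = 7.746 rad/s
v_max = ωA = 7.746×0.116 = 0.8985 m/s
a_max = ω²A = 7.746²×0.116 = 6.96 m/s²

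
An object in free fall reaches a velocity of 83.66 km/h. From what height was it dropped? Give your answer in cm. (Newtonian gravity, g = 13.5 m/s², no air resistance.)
h = v²/(2g) (with unit conversion) = 2000.0 cm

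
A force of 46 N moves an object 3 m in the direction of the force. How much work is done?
W = Fd = 46×3 = 138.0 J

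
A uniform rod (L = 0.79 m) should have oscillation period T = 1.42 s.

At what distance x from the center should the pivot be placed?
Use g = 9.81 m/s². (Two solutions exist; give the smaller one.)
T = 2π√((L²/12 + x²)/(gx)). Let c = T²g/(4π²) = 0.5011.
x² − cx + L²/12 = 0 → x = (c − √(c² − L²/3))/2 = 0.1468 m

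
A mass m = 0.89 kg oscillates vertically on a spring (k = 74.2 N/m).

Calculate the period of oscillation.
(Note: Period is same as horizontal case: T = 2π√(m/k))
T = 2π√(m/k) = 2π√(0.89/74.2) = 0.6881 s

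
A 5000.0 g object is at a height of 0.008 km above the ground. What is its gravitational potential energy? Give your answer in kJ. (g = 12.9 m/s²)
PE = mgh = 5 kg × 12.9 m/s² × 8 m = 516 J = 0.516 kJ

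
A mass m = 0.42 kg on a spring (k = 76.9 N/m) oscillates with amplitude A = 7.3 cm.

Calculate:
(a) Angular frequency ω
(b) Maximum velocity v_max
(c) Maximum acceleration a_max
ω = √(k/m) = √(76.9/0.42) = 13.53 rad/s
v_max = ωA = 13.53×0.073 = 0.9878 m/s
a_max = ω²A = 13.53²×0.073 = 13.37 m/s²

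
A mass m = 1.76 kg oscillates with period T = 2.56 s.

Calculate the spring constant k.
T = 2π√(m/k) → k = m(2π/T)² = 1.76×(2π/2.56)² = 10.6 N/m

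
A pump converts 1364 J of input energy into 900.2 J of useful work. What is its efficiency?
η = W_out/W_in = 900.2/1364 = 0.66 = 66.0%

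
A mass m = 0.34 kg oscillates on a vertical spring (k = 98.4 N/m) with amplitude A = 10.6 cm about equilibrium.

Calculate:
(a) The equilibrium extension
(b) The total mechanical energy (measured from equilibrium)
x_eq = mg/k = 0.34×9.81/98.4 = 0.0339 m = 3.39 cm
E = ½kA² = ½×98.4×(0.106)² = 0.5528 J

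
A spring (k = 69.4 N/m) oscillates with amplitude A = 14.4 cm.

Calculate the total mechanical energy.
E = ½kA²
E = ½kA² = ½×69.4×(0.144)² = 0.7195 J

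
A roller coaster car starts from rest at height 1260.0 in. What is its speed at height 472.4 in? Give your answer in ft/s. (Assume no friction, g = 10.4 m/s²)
mgh₁ = ½mv₂² + mgh₂ → v₂ = √(2g(h₁−h₂)) = √(2×10.4×(32−12)) = 20.4 m/s = 66.92 ft/s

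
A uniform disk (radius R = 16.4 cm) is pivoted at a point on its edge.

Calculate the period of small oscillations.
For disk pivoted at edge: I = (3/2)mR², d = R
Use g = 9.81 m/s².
I/m = (3/2)R² = 0.04034 m²; d = R = 0.164 m
T = 2π√((3/2)R²/(gR)) = 2π√(3R/(2g)) = 0.995 s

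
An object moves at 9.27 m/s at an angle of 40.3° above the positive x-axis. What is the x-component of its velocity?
vₓ = v cos(θ) = 9.27 × cos(40.3°) = 7.07 m/s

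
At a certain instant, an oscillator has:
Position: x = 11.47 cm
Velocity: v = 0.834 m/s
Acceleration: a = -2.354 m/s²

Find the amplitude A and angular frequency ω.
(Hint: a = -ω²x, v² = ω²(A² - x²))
a = −ω²x → ω = √(|a|/x) = √(2.354/0.1147) = 4.53 rad/s
v² = ω²(A² − x²) → A = √(x² + v²/ω²) = √(0.1147² + 0.834²/4.53²) = 0.2169 m = 21.69 cm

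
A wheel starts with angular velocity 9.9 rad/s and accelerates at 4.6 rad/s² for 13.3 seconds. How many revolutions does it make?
θ = ω₀t + ½αt² = 9.9×13.3 + ½×4.6×13.3² = 538.52 rad
Revolutions = θ/(2π) = 538.52/(2π) = 85.71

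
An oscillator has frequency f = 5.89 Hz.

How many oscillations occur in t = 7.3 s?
n = f×t = 5.89×7.3 = 43 oscillations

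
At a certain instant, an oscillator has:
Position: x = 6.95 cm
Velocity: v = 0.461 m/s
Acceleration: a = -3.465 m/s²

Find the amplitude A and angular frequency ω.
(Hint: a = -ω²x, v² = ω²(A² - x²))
a = −ω²x → ω = √(|a|/x) = √(3.465/0.0695) = 7.061 rad/s
v² = ω²(A² − x²) → A = √(x² + v²/ω²) = √(0.0695² + 0.461²/7.061²) = 0.09536 m = 9.536 cm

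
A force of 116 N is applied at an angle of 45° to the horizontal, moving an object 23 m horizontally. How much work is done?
W = Fd cosθ = 116×23×cos(45°) = 1886.6 J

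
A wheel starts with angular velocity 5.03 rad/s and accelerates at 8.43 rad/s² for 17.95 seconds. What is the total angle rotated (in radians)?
θ = ω₀t + ½αt² = 5.03×17.95 + ½×8.43×17.95² = 1448.37 rad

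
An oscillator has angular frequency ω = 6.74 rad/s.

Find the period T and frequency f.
T = 2π/ω = 2π/6.74 = 0.9322 s; f = ω/2π = 1.073 Hz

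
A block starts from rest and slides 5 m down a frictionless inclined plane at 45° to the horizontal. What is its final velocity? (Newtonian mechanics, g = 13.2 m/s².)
a = g sin(θ) = 13.2 × sin(45°) = 9.33 m/s²
v = √(2ad) = √(2 × 9.33 × 5) = 9.66 m/s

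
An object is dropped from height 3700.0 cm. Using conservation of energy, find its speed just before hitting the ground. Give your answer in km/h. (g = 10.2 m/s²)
mgh = ½mv² → v = √(2gh) = √(2×10.2×37) = 27.47 m/s = 98.91 km/h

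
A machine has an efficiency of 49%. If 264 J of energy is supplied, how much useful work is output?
W_out = η × W_in = 0.49 × 264 = 129.36 J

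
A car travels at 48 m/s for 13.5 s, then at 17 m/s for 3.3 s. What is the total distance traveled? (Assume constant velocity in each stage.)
d₁ = v₁t₁ = 48 × 13.5 = 648 m
d₂ = v₂t₂ = 17 × 3.3 = 56.1 m
d_total = 648 + 56.1 = 704.1 m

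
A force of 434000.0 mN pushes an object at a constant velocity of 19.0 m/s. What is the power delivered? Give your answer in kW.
P = Fv = 434 N × 19 m/s = 8246 W = 8.246 kW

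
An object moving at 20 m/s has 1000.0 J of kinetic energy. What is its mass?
KE = ½mv² → m = 2KE/v² = 2×1000.0/20² = 5.0 kg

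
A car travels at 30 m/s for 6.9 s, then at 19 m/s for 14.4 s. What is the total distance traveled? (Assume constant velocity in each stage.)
d₁ = v₁t₁ = 30 × 6.9 = 207 m
d₂ = v₂t₂ = 19 × 14.4 = 273.6 m
d_total = 207 + 273.6 = 480.6 m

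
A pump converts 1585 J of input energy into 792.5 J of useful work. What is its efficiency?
η = W_out/W_in = 792.5/1585 = 0.5 = 50.0%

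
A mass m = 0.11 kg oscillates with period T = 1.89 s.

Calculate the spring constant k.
T = 2π√(m/k) → k = m(2π/T)² = 0.11×(2π/1.89)² = 1.216 N/m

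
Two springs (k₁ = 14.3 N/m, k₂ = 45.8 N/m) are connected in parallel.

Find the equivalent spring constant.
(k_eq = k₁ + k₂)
k_eq = k₁ + k₂ = 14.3 + 45.8 = 60.1 N/m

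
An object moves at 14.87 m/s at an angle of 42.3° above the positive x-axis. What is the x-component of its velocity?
vₓ = v cos(θ) = 14.87 × cos(42.3°) = 11.0 m/s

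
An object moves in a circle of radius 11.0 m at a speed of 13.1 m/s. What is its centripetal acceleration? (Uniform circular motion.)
a_c = v²/r = 13.1²/11.0 = 171.61/11.0 = 15.6 m/s²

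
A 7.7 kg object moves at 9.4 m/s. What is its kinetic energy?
KE = ½mv² = ½×7.7×9.4² = 340.186 J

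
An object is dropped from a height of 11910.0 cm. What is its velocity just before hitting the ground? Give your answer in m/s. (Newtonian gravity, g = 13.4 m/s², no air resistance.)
v = √(2gh) (with unit conversion) = 56.5 m/s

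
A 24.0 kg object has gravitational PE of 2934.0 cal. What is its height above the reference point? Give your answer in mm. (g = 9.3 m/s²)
PE = mgh → h = PE/(mg) = 1.228e+04 J / (24 kg × 9.3 m/s²) = 55 m = 55000.0 mm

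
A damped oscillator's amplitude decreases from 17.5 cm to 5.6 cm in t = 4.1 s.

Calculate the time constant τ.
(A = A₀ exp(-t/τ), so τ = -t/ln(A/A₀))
A/A₀ = 5.6/17.5 = 0.32; ln(A/A₀) = -1.139
τ = −t/ln(A/A₀) = −4.1/-1.139 = 3.598 s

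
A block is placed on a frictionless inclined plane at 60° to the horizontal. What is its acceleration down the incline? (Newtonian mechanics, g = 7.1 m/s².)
a = g sin(θ) = 7.1 × sin(60°) = 7.1 × 0.866 = 6.15 m/s²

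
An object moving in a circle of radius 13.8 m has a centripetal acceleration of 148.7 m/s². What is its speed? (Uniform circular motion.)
v = √(a_c × r) = √(148.7 × 13.8) = 45.3 m/s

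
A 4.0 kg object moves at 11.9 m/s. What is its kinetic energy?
KE = ½mv² = ½×4.0×11.9² = 283.22 J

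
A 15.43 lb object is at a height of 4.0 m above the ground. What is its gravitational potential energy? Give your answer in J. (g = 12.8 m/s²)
PE = mgh = 6.999 kg × 12.8 m/s² × 4 m = 358.3 J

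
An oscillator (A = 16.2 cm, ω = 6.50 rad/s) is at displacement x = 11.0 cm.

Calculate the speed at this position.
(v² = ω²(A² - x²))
v = ω√(A² − x²) = 6.5×√(0.162² − 0.11²) = 0.773 m/s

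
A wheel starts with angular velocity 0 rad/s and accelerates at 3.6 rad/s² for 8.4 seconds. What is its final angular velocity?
ω = ω₀ + αt = 0 + 3.6 × 8.4 = 30.24 rad/s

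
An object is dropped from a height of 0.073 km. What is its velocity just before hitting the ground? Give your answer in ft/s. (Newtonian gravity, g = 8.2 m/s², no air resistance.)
v = √(2gh) (with unit conversion) = 113.5 ft/s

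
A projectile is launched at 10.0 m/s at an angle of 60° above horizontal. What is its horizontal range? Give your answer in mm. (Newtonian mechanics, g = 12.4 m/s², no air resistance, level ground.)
R = v₀² sin(2θ) / g (with unit conversion) = 6984.0 mm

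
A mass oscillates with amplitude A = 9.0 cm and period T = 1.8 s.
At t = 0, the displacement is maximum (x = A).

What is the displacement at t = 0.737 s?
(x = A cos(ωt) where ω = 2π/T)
ω = 2π/T = 2π/1.8 = 3.491 rad/s
x = A cos(ωt) = 9.0×cos(3.491×0.737) = -7.582 cm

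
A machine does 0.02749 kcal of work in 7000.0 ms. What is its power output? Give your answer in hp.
P = W/t = 115 J / 7 s = 16.43 W = 0.02203 hp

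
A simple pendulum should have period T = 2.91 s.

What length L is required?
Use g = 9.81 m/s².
T = 2π√(L/g) → L = g(T/2π)² = 9.81×(2.91/2π)² = 2.104 m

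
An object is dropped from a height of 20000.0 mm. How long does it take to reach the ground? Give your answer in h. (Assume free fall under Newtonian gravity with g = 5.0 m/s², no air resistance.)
t = √(2h/g) (with unit conversion) = 0.0007857 h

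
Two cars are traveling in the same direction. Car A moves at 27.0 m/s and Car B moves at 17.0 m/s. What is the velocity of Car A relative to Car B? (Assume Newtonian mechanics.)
v_rel = v_A - v_B = 27.0 - 17.0 = 10.0 m/s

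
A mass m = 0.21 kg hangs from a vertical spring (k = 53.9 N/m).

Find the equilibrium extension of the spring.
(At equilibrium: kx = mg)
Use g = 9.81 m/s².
x_eq = mg/k = 0.21×9.81/53.9 = 0.03822 m = 3.822 cm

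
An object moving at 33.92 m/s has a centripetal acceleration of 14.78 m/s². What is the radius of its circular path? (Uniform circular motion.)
r = v²/a_c = 33.92²/14.78 = 77.85 m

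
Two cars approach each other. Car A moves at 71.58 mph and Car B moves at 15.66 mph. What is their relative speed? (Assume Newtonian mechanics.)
v_rel = v_A + v_B = 71.58 + 15.66 = 87.24 mph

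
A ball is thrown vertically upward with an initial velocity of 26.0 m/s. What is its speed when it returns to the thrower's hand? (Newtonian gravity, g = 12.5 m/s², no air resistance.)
By conservation of energy, the ball returns at the same speed = 26.0 m/s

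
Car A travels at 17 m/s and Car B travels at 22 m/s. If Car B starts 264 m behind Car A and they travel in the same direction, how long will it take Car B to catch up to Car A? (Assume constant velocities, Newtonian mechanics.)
Relative speed: v_rel = 22 - 17 = 5 m/s
Time to catch: t = d₀/v_rel = 264/5 = 52.8 s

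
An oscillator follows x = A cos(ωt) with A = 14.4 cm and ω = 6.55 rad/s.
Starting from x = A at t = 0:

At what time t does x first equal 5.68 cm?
cos(ωt) = x/A = 5.68/14.4 = 0.3944
ωt = arccos(0.3944) = 1.165 rad
t = 1.165/6.55 = 0.1779 s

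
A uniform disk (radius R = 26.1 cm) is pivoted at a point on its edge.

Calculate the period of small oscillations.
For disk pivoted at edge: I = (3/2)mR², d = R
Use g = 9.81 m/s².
I/m = (3/2)R² = 0.1022 m²; d = R = 0.261 m
T = 2π√((3/2)R²/(gR)) = 2π√(3R/(2g)) = 1.255 s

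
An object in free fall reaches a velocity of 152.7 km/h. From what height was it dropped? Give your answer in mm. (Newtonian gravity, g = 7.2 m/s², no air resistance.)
h = v²/(2g) (with unit conversion) = 124900.0 mm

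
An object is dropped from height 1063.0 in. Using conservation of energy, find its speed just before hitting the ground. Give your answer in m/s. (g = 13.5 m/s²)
mgh = ½mv² → v = √(2gh) = √(2×13.5×27) = 27 m/s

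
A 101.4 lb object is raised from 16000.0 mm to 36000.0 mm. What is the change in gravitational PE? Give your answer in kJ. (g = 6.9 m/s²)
ΔPE = mg(h₂ − h₁) = 45.99 kg × 6.9 m/s² × (36 − 16) m = 6347 J = 6.347 kJ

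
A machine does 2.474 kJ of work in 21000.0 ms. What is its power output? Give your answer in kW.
P = W/t = 2474 J / 21 s = 117.8 W = 0.1178 kW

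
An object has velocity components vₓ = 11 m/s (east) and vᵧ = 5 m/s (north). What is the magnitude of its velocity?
|v| = √(vₓ² + vᵧ²) = √(11² + 5²) = √(146) = 12.08 m/s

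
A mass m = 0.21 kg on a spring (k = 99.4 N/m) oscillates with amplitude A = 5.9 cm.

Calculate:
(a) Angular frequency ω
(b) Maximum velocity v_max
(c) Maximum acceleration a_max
ω = √(k/m) = √(99.4/0.21) = 21.76 rad/s
v_max = ωA = 21.76×0.059 = 1.284 m/s
a_max = ω²A = 21.76²×0.059 = 27.93 m/s²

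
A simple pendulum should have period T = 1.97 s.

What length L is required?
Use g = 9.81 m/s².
T = 2π√(L/g) → L = g(T/2π)² = 9.81×(1.97/2π)² = 0.9644 m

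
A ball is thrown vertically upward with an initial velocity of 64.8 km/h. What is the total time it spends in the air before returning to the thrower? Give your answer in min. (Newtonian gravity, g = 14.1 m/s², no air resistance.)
t_total = 2v₀/g (with unit conversion) = 0.04255 min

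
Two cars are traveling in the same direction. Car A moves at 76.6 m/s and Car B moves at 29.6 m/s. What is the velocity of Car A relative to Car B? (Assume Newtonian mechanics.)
v_rel = v_A - v_B = 76.6 - 29.6 = 47.0 m/s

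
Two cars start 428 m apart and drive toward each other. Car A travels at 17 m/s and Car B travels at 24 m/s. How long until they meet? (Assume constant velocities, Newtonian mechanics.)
Combined speed: v_combined = 17 + 24 = 41 m/s
Time to meet: t = d/41 = 428/41 = 10.44 s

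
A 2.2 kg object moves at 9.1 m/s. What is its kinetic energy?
KE = ½mv² = ½×2.2×9.1² = 91.091 J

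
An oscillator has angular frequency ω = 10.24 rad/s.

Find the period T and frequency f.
T = 2π/ω = 2π/10.24 = 0.6136 s; f = ω/2π = 1.63 Hz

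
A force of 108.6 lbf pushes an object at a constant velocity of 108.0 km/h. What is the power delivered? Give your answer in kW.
P = Fv = 483.1 N × 30 m/s = 1.449e+04 W = 14.49 kW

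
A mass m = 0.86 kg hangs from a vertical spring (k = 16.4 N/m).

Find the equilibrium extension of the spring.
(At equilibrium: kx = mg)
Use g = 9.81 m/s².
x_eq = mg/k = 0.86×9.81/16.4 = 0.5144 m = 51.44 cm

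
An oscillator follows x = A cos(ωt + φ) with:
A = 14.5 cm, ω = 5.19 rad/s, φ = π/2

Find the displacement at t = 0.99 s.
x = A cos(ωt + φ) = 14.5×cos(5.19×0.99 + π/2) = 13.21 cm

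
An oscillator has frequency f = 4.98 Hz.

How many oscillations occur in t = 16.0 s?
n = f×t = 4.98×16.0 = 79.68 oscillations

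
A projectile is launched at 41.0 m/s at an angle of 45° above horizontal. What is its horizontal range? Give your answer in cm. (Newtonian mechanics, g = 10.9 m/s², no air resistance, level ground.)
R = v₀² sin(2θ) / g (with unit conversion) = 15420.0 cm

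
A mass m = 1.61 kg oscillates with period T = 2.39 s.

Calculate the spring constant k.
T = 2π√(m/k) → k = m(2π/T)² = 1.61×(2π/2.39)² = 11.13 N/m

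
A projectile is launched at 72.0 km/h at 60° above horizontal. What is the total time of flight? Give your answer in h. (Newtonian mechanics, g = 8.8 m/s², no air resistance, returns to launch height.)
T = 2v₀sin(θ)/g (with unit conversion) = 0.001093 h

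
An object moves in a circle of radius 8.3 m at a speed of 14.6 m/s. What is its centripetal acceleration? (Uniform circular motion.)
a_c = v²/r = 14.6²/8.3 = 213.16/8.3 = 25.68 m/s²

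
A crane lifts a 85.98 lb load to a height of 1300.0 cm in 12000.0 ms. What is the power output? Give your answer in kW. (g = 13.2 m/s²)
W = mgh = 39×13.2×13 = 6692 J
P = W/t = 6692/12 = 557.7 W = 0.5577 kW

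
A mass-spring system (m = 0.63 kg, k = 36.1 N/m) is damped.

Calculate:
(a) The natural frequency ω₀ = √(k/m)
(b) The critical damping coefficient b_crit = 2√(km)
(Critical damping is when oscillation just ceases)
ω₀ = √(k/m) = √(36.1/0.63) = 7.57 rad/s
b_crit = 2√(km) = 2√(36.1×0.63) = 9.538 kg/s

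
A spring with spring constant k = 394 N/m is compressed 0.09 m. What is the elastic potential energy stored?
PE = ½kx² = ½×394×0.09² = 1.596 J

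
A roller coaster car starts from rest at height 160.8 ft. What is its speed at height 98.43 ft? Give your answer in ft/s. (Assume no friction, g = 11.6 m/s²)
mgh₁ = ½mv₂² + mgh₂ → v₂ = √(2g(h₁−h₂)) = √(2×11.6×(49.01−30)) = 21 m/s = 68.9 ft/s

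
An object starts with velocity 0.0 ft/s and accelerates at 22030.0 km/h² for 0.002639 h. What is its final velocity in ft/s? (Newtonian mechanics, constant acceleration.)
v = v₀ + at (with unit conversion) = 52.98 ft/s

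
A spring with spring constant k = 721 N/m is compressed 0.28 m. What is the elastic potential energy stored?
PE = ½kx² = ½×721×0.28² = 28.26 J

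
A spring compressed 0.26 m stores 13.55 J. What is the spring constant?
PE = ½kx² → k = 2PE/x² = 2×13.55/0.26² = 400.9 N/m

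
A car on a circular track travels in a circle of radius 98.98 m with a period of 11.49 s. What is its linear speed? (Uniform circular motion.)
v = 2πr/T = 2π×98.98/11.49 = 54.13 m/s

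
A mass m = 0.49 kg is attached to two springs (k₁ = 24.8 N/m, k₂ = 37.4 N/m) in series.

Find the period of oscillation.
k_eq = k₁k₂/(k₁+k₂) = 14.91 N/m
T = 2π√(m/k_eq) = 2π√(0.49/14.91) = 1.139 s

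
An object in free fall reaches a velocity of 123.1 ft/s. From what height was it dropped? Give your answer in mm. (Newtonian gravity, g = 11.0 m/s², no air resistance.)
h = v²/(2g) (with unit conversion) = 63990.0 mm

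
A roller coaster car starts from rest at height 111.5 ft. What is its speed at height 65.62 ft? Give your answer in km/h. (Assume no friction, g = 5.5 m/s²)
mgh₁ = ½mv₂² + mgh₂ → v₂ = √(2g(h₁−h₂)) = √(2×5.5×(33.99−20)) = 12.4 m/s = 44.65 km/h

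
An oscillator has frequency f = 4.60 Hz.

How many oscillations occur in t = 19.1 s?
n = f×t = 4.6×19.1 = 87.86 oscillations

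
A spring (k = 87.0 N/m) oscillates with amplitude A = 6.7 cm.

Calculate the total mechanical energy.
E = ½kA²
E = ½kA² = ½×87.0×(0.067)² = 0.1953 J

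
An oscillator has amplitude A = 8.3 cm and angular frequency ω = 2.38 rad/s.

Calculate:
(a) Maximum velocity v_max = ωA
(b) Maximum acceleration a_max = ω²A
v_max = ωA = 2.38×0.083 = 0.1975 m/s
a_max = ω²A = 2.38²×0.083 = 0.4701 m/s²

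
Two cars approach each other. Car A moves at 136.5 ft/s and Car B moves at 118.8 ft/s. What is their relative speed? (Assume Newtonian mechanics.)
v_rel = v_A + v_B = 136.5 + 118.8 = 255.3 ft/s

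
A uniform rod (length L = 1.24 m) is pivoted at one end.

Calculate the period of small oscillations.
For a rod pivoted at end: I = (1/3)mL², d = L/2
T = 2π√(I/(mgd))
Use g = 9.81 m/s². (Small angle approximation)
I/m = (1/3)L² = 0.5125 m²; d = L/2 = 0.62 m
T = 2π√(I/(mgd)) = 2π√(0.5125/(9.81×0.62)) = 1.824 s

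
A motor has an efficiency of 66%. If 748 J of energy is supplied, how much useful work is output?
W_out = η × W_in = 0.66 × 748 = 493.68 J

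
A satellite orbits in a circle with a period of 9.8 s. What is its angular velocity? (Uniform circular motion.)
ω = 2π/T = 2π/9.8 = 0.6411 rad/s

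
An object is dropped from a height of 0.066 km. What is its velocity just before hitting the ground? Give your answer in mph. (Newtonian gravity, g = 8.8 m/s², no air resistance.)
v = √(2gh) (with unit conversion) = 76.24 mph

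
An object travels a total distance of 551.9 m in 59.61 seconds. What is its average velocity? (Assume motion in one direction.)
v_avg = Δd / Δt = 551.9 / 59.61 = 9.26 m/s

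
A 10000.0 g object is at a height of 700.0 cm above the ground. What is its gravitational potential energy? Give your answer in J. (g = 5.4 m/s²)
PE = mgh = 10 kg × 5.4 m/s² × 7 m = 378 J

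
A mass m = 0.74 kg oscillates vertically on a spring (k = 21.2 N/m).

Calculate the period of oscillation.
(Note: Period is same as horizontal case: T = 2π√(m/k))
T = 2π√(m/k) = 2π√(0.74/21.2) = 1.174 s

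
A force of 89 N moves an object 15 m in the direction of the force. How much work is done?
W = Fd = 89×15 = 1335.0 J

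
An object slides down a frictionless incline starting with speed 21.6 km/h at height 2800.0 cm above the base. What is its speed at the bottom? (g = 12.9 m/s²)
½mv₀² + mgh = ½mv² → v = √(v₀² + 2gh) = √(6² + 2×12.9×28) = 27.54 m/s = 99.14 km/h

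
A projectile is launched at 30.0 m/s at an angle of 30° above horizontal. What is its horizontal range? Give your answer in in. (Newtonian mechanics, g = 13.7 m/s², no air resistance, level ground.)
R = v₀² sin(2θ) / g (with unit conversion) = 2240.0 in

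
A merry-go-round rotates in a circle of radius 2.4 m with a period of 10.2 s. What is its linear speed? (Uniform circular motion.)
v = 2πr/T = 2π×2.4/10.2 = 1.48 m/s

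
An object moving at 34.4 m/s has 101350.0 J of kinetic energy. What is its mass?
KE = ½mv² → m = 2KE/v² = 2×101350.0/34.4² = 171.3 kg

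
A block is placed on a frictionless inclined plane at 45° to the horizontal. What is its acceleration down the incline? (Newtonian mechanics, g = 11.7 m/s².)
a = g sin(θ) = 11.7 × sin(45°) = 11.7 × 0.7071 = 8.27 m/s²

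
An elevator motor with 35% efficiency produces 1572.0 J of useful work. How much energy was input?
W_in = W_out/η = 1572.0/0.35 = 4491.4 J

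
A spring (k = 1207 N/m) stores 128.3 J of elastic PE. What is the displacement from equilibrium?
PE = ½kx² → x = √(2PE/k) = √(2×128.3/1207) = 0.4611 m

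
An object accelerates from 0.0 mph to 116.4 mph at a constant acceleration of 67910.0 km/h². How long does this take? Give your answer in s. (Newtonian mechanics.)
t = (v - v₀)/a (with unit conversion) = 9.93 s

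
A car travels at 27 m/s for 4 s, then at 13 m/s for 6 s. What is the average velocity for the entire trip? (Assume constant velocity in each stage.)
d₁ = v₁t₁ = 27 × 4 = 108 m
d₂ = v₂t₂ = 13 × 6 = 78 m
d_total = 186 m, t_total = 10 s
v_avg = d_total/t_total = 186/10 = 18.6 m/s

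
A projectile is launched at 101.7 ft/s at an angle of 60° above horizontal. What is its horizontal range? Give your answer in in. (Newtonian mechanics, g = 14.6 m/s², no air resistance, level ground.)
R = v₀² sin(2θ) / g (with unit conversion) = 2244.0 in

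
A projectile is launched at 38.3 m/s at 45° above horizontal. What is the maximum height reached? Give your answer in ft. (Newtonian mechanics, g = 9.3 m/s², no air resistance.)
H = v₀²sin²(θ)/(2g) (with unit conversion) = 129.4 ft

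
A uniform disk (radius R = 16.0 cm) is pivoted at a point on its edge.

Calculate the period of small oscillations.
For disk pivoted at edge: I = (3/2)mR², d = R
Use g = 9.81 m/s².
I/m = (3/2)R² = 0.0384 m²; d = R = 0.16 m
T = 2π√((3/2)R²/(gR)) = 2π√(3R/(2g)) = 0.9828 s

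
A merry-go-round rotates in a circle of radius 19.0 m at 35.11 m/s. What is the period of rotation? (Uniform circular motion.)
T = 2πr/v = 2π×19.0/35.11 = 3.4 s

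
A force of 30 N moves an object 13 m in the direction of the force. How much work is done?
W = Fd = 30×13 = 390.0 J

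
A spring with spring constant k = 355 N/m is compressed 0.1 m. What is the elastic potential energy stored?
PE = ½kx² = ½×355×0.1² = 1.775 J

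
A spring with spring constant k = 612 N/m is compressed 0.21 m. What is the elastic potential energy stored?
PE = ½kx² = ½×612×0.21² = 13.49 J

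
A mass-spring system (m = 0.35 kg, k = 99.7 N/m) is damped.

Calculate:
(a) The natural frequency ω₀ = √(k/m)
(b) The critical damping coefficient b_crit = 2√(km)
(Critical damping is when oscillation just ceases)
ω₀ = √(k/m) = √(99.7/0.35) = 16.88 rad/s
b_crit = 2√(km) = 2√(99.7×0.35) = 11.81 kg/s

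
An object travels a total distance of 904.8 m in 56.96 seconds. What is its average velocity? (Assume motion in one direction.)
v_avg = Δd / Δt = 904.8 / 56.96 = 15.88 m/s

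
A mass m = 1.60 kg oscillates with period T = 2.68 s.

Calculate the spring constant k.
T = 2π√(m/k) → k = m(2π/T)² = 1.6×(2π/2.68)² = 8.794 N/m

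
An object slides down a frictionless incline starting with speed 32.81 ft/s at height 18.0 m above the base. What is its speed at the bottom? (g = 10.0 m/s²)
½mv₀² + mgh = ½mv² → v = √(v₀² + 2gh) = √(10² + 2×10.0×18) = 21.45 m/s = 70.37 ft/s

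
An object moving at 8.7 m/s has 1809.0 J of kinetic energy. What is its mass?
KE = ½mv² → m = 2KE/v² = 2×1809.0/8.7² = 47.8 kg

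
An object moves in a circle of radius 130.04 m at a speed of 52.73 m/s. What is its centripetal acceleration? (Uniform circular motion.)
a_c = v²/r = 52.73²/130.04 = 2780.45/130.04 = 21.38 m/s²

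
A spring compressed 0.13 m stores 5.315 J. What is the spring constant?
PE = ½kx² → k = 2PE/x² = 2×5.315/0.13² = 629.0 N/m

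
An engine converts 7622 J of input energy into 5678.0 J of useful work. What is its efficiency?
η = W_out/W_in = 5678.0/7622 = 0.7449 = 74.49%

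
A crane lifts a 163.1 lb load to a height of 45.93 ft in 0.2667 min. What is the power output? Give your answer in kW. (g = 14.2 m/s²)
W = mgh = 73.98×14.2×14 = 1.471e+04 J
P = W/t = 1.471e+04/16 = 919.1 W = 0.9191 kW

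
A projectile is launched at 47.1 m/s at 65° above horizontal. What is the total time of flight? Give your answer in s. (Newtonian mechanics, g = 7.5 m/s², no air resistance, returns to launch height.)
T = 2v₀sin(θ)/g = 11.38 s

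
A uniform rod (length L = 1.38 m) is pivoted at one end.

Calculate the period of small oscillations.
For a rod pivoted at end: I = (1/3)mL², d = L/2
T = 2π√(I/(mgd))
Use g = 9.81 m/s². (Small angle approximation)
I/m = (1/3)L² = 0.6348 m²; d = L/2 = 0.69 m
T = 2π√(I/(mgd)) = 2π√(0.6348/(9.81×0.69)) = 1.924 s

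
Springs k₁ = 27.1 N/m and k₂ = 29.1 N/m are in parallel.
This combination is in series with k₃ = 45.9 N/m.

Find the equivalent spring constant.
k₁₂ = k₁ + k₂ = 56.2 N/m (parallel)
1/k_eq = 1/k₁₂ + 1/k₃ → k_eq = 25.27 N/m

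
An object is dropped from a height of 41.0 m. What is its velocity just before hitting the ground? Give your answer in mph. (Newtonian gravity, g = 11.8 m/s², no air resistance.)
v = √(2gh) (with unit conversion) = 69.58 mph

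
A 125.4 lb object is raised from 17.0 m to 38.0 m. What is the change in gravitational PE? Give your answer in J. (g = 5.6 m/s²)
ΔPE = mg(h₂ − h₁) = 56.88 kg × 5.6 m/s² × (38 − 17) m = 6689 J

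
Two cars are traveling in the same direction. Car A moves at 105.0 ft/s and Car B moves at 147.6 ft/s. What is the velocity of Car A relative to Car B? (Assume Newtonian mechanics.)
v_rel = v_A - v_B = 105.0 - 147.6 = -42.6 ft/s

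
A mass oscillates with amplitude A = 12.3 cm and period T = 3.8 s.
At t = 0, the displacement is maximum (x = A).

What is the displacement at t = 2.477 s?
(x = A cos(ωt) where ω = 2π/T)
ω = 2π/T = 2π/3.8 = 1.653 rad/s
x = A cos(ωt) = 12.3×cos(1.653×2.477) = -7.114 cm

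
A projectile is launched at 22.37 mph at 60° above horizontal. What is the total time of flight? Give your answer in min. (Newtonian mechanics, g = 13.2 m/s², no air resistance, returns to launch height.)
T = 2v₀sin(θ)/g (with unit conversion) = 0.02187 min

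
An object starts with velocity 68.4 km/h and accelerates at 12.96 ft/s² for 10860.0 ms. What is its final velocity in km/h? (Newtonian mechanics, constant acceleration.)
v = v₀ + at (with unit conversion) = 222.8 km/h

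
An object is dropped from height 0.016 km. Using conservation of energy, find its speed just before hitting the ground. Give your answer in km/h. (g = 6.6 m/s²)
mgh = ½mv² → v = √(2gh) = √(2×6.6×16) = 14.53 m/s = 52.32 km/h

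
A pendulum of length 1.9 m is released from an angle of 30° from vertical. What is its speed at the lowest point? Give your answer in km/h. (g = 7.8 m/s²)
h = L(1 − cosθ) = 1.9×(1 − cos30°) = 0.2546 m
v = √(2gh) = √(2×7.8×0.2546) = 1.993 m/s = 7.174 km/h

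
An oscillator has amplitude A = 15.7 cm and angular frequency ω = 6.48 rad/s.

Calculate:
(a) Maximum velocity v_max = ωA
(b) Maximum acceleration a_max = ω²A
v_max = ωA = 6.48×0.157 = 1.017 m/s
a_max = ω²A = 6.48²×0.157 = 6.592 m/s²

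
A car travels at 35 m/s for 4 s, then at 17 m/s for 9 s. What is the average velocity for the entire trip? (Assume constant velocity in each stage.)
d₁ = v₁t₁ = 35 × 4 = 140 m
d₂ = v₂t₂ = 17 × 9 = 153 m
d_total = 293 m, t_total = 13 s
v_avg = d_total/t_total = 293/13 = 22.54 m/s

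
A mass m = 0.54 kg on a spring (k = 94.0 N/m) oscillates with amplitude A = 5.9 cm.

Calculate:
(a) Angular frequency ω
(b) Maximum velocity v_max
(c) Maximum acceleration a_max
ω = √(k/m) = √(94.0/0.54) = 13.19 rad/s
v_max = ωA = 13.19×0.059 = 0.7784 m/s
a_max = ω²A = 13.19²×0.059 = 10.27 m/s²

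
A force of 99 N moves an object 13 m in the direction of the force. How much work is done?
W = Fd = 99×13 = 1287.0 J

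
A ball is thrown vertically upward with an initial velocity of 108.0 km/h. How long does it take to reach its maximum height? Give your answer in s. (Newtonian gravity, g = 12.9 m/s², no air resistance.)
t_up = v₀/g (with unit conversion) = 2.326 s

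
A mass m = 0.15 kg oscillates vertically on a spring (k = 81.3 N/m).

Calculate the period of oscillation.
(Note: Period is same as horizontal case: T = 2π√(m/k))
T = 2π√(m/k) = 2π√(0.15/81.3) = 0.2699 s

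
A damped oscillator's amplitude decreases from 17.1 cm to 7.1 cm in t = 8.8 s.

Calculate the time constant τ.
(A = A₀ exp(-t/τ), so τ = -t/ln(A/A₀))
A/A₀ = 7.1/17.1 = 0.4152; ln(A/A₀) = -0.879
τ = −t/ln(A/A₀) = −8.8/-0.879 = 10.01 s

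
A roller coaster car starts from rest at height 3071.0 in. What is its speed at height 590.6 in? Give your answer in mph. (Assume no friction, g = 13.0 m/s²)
mgh₁ = ½mv₂² + mgh₂ → v₂ = √(2g(h₁−h₂)) = √(2×13.0×(78−15)) = 40.47 m/s = 90.54 mph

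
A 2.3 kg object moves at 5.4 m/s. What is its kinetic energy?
KE = ½mv² = ½×2.3×5.4² = 33.534 J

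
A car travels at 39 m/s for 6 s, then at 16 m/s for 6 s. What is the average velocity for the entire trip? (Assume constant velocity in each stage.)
d₁ = v₁t₁ = 39 × 6 = 234 m
d₂ = v₂t₂ = 16 × 6 = 96 m
d_total = 330 m, t_total = 12 s
v_avg = d_total/t_total = 330/12 = 27.5 m/s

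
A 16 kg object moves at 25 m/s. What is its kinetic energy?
KE = ½mv² = ½×16×25² = 5000.0 J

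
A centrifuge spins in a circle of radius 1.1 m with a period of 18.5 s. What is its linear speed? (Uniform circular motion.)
v = 2πr/T = 2π×1.1/18.5 = 0.37 m/s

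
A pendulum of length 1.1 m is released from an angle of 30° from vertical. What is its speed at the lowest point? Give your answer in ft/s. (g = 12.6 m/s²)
h = L(1 − cosθ) = 1.1×(1 − cos30°) = 0.1474 m
v = √(2gh) = √(2×12.6×0.1474) = 1.927 m/s = 6.323 ft/s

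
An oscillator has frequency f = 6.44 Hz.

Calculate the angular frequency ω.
ω = 2πf = 2π×6.44 = 40.46 rad/s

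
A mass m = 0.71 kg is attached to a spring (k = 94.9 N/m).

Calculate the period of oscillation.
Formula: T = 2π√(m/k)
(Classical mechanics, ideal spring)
T = 2π√(m/k) = 2π√(0.71/94.9) = 0.5435 s; f = 1/T = 1.84 Hz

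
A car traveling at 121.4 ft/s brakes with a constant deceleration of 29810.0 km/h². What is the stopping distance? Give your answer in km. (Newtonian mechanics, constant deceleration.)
d = v₀² / (2a) (with unit conversion) = 0.2976 km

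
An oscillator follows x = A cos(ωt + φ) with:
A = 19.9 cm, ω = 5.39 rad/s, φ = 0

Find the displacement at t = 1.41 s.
x = A cos(ωt + φ) = 19.9×cos(5.39×1.41 + 0) = 5.002 cm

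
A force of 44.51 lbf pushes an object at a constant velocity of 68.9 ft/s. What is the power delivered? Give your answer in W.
P = Fv = 198 N × 21 m/s = 4158 W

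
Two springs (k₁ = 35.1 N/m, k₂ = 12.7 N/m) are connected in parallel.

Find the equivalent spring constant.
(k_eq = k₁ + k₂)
k_eq = k₁ + k₂ = 35.1 + 12.7 = 47.8 N/m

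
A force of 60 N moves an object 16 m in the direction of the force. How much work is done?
W = Fd = 60×16 = 960.0 J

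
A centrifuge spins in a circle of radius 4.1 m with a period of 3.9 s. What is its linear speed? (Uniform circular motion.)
v = 2πr/T = 2π×4.1/3.9 = 6.61 m/s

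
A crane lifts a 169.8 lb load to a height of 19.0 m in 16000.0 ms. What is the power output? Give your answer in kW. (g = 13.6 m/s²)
W = mgh = 77.02×13.6×19 = 1.99e+04 J
P = W/t = 1.99e+04/16 = 1244 W = 1.244 kW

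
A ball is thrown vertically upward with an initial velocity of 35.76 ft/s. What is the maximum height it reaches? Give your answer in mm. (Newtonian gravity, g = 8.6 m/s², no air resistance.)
h_max = v₀²/(2g) (with unit conversion) = 6907.0 mm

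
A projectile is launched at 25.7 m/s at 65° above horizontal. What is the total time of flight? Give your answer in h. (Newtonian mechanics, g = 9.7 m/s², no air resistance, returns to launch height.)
T = 2v₀sin(θ)/g (with unit conversion) = 0.001334 h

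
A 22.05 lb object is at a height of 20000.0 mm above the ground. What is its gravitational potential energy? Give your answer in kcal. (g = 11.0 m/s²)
PE = mgh = 10 kg × 11.0 m/s² × 20 m = 2200 J = 0.5259 kcal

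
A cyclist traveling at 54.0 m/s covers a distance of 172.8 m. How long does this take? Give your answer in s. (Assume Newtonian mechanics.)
t = d/v = 3.2 s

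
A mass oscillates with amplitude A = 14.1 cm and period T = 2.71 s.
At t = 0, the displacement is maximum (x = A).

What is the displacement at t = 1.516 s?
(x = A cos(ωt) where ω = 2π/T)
ω = 2π/T = 2π/2.71 = 2.319 rad/s
x = A cos(ωt) = 14.1×cos(2.319×1.516) = -13.13 cm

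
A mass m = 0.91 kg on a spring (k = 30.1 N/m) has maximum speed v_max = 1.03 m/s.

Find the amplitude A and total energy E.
½mv²_max = ½kA² → A = v_max√(m/k) = 1.03×√(0.91/30.1) = 0.1791 m = 17.91 cm
E = ½mv²_max = ½×0.91×1.03² = 0.4827 J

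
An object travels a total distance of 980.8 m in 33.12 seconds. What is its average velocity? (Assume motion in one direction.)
v_avg = Δd / Δt = 980.8 / 33.12 = 29.61 m/s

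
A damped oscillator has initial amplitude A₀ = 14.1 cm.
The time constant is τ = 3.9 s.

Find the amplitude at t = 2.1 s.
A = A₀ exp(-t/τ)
A = A₀ exp(−t/τ) = 14.1×exp(−2.1/3.9) = 8.229 cm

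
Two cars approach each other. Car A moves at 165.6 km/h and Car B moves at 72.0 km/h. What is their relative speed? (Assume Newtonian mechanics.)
v_rel = v_A + v_B = 165.6 + 72.0 = 237.6 km/h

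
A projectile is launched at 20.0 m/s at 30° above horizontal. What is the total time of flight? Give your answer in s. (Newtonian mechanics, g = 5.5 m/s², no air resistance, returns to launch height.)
T = 2v₀sin(θ)/g = 3.636 s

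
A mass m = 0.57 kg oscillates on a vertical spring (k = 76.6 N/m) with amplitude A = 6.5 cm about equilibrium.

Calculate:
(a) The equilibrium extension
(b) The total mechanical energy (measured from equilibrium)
x_eq = mg/k = 0.57×9.81/76.6 = 0.073 m = 7.3 cm
E = ½kA² = ½×76.6×(0.065)² = 0.1618 J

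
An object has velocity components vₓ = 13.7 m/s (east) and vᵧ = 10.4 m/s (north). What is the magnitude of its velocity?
|v| = √(vₓ² + vᵧ²) = √(13.7² + 10.4²) = √(295.85) = 17.2 m/s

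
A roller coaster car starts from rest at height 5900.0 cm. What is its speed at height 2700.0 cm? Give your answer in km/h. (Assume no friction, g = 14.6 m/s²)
mgh₁ = ½mv₂² + mgh₂ → v₂ = √(2g(h₁−h₂)) = √(2×14.6×(59−27)) = 30.57 m/s = 110.0 km/h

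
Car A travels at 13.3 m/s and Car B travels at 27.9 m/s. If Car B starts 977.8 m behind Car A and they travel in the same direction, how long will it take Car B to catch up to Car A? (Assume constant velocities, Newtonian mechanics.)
Relative speed: v_rel = 27.9 - 13.3 = 14.6 m/s
Time to catch: t = d₀/v_rel = 977.8/14.6 = 66.97 s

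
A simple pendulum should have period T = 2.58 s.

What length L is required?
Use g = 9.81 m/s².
T = 2π√(L/g) → L = g(T/2π)² = 9.81×(2.58/2π)² = 1.654 m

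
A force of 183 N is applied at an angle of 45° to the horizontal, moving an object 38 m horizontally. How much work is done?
W = Fd cosθ = 183×38×cos(45°) = 4917.2 J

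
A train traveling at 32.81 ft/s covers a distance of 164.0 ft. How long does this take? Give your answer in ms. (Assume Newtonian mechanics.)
t = d/v (with unit conversion) = 4998.0 ms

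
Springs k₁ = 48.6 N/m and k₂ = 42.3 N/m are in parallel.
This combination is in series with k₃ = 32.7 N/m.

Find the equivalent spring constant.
k₁₂ = k₁ + k₂ = 90.9 N/m (parallel)
1/k_eq = 1/k₁₂ + 1/k₃ → k_eq = 24.05 N/m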